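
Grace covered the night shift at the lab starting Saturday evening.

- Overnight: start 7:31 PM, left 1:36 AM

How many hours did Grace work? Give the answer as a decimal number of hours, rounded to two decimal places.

Overnight: 7:31 PM → midnight = 4 h 29 min; midnight → 1:36 AM = 1 h 36 min; span 6 h 5 min

6.08 hours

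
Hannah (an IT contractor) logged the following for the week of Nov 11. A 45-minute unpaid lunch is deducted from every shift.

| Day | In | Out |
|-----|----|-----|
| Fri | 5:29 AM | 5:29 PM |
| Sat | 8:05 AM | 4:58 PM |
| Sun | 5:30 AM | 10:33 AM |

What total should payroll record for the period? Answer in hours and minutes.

Fri: 5:29 AM–5:29 PM = 12 h 0 min; less 45 min break → 11 h 15 min
Sat: 8:05 AM–4:58 PM = 8 h 53 min; less 45 min break → 8 h 8 min
Sun: 5:30 AM–10:33 AM = 5 h 3 min; less 45 min break → 4 h 18 min
Total: 11 h 15 min + 8 h 8 min + 4 h 18 min = 23 h 41 min.

23 h 41 min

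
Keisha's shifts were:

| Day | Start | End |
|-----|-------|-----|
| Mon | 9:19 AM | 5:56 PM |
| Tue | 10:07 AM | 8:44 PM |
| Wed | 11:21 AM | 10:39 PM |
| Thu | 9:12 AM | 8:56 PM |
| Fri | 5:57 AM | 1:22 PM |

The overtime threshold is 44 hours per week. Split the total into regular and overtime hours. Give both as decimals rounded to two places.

Regular 44.00 hours, overtime 5.68 hours

Mon: 9:19 AM–5:56 PM = 8 h 37 min
Tue: 10:07 AM–8:44 PM = 10 h 37 min
Wed: 11:21 AM–10:39 PM = 11 h 18 min
Thu: 9:12 AM–8:56 PM = 11 h 44 min
Fri: 5:57 AM–1:22 PM = 7 h 25 min
Total worked: 49 h 41 min = 49.68 h.
Threshold 44 h → overtime 5 h 41 min, regular 44 h 0 min.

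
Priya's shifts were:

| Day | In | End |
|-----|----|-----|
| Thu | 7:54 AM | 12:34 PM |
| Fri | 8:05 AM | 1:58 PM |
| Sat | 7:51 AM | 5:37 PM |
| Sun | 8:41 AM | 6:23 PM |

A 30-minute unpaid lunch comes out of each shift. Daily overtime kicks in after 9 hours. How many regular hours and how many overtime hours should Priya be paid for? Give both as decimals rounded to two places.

Thu: 7:54 AM–12:34 PM = 4 h 40 min; less 30 min break → 4 h 10 min
Fri: 8:05 AM–1:58 PM = 5 h 53 min; less 30 min break → 5 h 23 min
Sat: 7:51 AM–5:37 PM = 9 h 46 min; less 30 min break → 9 h 16 min
Sun: 8:41 AM–6:23 PM = 9 h 42 min; less 30 min break → 9 h 12 min
Thu reg 4 h 10 min / OT 0 h 0 min; Fri reg 5 h 23 min / OT 0 h 0 min; Sat reg 9 h 0 min / OT 0 h 16 min; Sun reg 9 h 0 min / OT 0 h 12 min.
Totals: regular 27 h 33 min, overtime 0 h 28 min.

Regular 27.55 hours, overtime 0.47 hours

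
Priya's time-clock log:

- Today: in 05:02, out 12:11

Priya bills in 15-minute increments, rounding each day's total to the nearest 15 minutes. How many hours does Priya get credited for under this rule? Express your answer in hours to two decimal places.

Today: 05:02–12:11 = 7 h 9 min → rounds to 7 h 15 min

7.25 hours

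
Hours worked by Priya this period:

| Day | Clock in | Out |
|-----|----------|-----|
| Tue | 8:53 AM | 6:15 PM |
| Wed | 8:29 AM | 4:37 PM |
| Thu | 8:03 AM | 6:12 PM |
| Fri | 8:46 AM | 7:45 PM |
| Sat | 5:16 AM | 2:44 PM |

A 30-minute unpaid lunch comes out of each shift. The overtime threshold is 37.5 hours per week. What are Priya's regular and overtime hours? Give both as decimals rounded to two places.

Tue: 8:53 AM–6:15 PM = 9 h 22 min; less 30 min break → 8 h 52 min
Wed: 8:29 AM–4:37 PM = 8 h 8 min; less 30 min break → 7 h 38 min
Thu: 8:03 AM–6:12 PM = 10 h 9 min; less 30 min break → 9 h 39 min
Fri: 8:46 AM–7:45 PM = 10 h 59 min; less 30 min break → 10 h 29 min
Sat: 5:16 AM–2:44 PM = 9 h 28 min; less 30 min break → 8 h 58 min
Total worked: 45 h 36 min = 45.60 h.
Threshold 37.5 h → overtime 8 h 6 min, regular 37 h 30 min.

Regular 37.50 hours, overtime 8.10 hours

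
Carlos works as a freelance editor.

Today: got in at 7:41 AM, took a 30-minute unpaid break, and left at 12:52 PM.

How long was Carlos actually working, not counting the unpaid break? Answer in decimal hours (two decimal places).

Today: 7:41 AM–12:52 PM = 5 h 11 min; less 30 min break → 4 h 41 min

4.68 hours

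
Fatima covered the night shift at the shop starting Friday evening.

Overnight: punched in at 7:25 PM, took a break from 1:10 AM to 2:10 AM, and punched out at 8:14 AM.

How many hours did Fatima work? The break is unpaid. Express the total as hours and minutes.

Overnight: 7:25 PM → midnight = 4 h 35 min; midnight → 8:14 AM = 8 h 14 min; span 12 h 49 min; less 60 min break → 11 h 49 min

11 h 49 min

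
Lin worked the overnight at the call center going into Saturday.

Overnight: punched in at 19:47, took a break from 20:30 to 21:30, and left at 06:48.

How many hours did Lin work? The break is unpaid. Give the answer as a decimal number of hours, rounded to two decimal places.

Overnight: 19:47 → midnight = 4 h 13 min; midnight → 06:48 = 6 h 48 min; span 11 h 1 min; less 60 min break → 10 h 1 min

10.02 hours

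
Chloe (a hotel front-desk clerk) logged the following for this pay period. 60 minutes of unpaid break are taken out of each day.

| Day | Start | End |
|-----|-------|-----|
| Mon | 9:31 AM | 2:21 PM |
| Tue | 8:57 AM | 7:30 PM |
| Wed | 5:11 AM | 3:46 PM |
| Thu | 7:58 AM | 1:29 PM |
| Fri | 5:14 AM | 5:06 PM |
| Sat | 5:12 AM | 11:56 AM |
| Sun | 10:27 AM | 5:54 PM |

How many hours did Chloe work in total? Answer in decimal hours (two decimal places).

Mon: 9:31 AM–2:21 PM = 4 h 50 min; less 60 min break → 3 h 50 min
Tue: 8:57 AM–7:30 PM = 10 h 33 min; less 60 min break → 9 h 33 min
Wed: 5:11 AM–3:46 PM = 10 h 35 min; less 60 min break → 9 h 35 min
Thu: 7:58 AM–1:29 PM = 5 h 31 min; less 60 min break → 4 h 31 min
Fri: 5:14 AM–5:06 PM = 11 h 52 min; less 60 min break → 10 h 52 min
Sat: 5:12 AM–11:56 AM = 6 h 44 min; less 60 min break → 5 h 44 min
Sun: 10:27 AM–5:54 PM = 7 h 27 min; less 60 min break → 6 h 27 min
Total: 3 h 50 min + 9 h 33 min + 9 h 35 min + 4 h 31 min + 10 h 52 min + 5 h 44 min + 6 h 27 min = 50 h 32 min.

50.53 hours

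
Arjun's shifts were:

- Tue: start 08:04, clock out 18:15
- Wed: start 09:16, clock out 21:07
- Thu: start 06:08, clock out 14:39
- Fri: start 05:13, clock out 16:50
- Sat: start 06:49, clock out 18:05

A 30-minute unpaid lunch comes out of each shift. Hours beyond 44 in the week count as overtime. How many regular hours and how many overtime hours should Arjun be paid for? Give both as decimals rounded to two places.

Tue: 08:04–18:15 = 10 h 11 min; less 30 min break → 9 h 41 min
Wed: 09:16–21:07 = 11 h 51 min; less 30 min break → 11 h 21 min
Thu: 06:08–14:39 = 8 h 31 min; less 30 min break → 8 h 1 min
Fri: 05:13–16:50 = 11 h 37 min; less 30 min break → 11 h 7 min
Sat: 06:49–18:05 = 11 h 16 min; less 30 min break → 10 h 46 min
Total worked: 50 h 56 min = 50.93 h.
Threshold 44 h → overtime 6 h 56 min, regular 44 h 0 min.

Regular 44.00 hours, overtime 6.93 hours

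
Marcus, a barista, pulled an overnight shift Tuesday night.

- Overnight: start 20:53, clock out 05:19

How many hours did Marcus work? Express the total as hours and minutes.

Overnight: 20:53 → midnight = 3 h 7 min; midnight → 05:19 = 5 h 19 min; span 8 h 26 min

8 h 26 min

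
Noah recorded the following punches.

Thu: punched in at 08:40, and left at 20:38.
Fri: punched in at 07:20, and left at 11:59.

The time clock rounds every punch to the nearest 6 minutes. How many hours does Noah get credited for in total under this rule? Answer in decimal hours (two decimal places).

Thu: in 08:40→08:42, out 20:38→20:36; 11 h 54 min
Fri: in 07:20→07:18, out 11:59→12:00; 4 h 42 min
Total credited: 16 h 36 min.

16.60 hours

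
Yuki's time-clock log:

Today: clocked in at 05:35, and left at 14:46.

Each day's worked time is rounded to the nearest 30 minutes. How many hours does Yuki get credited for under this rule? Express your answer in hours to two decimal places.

Today: 05:35–14:46 = 9 h 11 min → rounds to 9 h 0 min

9.00 hours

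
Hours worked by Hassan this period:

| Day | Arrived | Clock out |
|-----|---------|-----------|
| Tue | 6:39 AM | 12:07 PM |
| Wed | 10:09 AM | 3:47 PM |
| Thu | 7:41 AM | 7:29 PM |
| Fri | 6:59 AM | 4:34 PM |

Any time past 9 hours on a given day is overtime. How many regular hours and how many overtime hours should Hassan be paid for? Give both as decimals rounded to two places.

Regular 29.10 hours, overtime 3.38 hours

Tue: 6:39 AM–12:07 PM = 5 h 28 min
Wed: 10:09 AM–3:47 PM = 5 h 38 min
Thu: 7:41 AM–7:29 PM = 11 h 48 min
Fri: 6:59 AM–4:34 PM = 9 h 35 min
Tue reg 5 h 28 min / OT 0 h 0 min; Wed reg 5 h 38 min / OT 0 h 0 min; Thu reg 9 h 0 min / OT 2 h 48 min; Fri reg 9 h 0 min / OT 0 h 35 min.
Totals: regular 29 h 6 min, overtime 3 h 23 min.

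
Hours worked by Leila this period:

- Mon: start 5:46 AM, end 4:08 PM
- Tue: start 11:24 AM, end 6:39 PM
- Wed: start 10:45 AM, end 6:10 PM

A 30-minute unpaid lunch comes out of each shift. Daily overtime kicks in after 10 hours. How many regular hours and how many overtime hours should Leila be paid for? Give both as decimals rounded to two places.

Regular 23.53 hours, overtime 0.00 hours

Mon: 5:46 AM–4:08 PM = 10 h 22 min; less 30 min break → 9 h 52 min
Tue: 11:24 AM–6:39 PM = 7 h 15 min; less 30 min break → 6 h 45 min
Wed: 10:45 AM–6:10 PM = 7 h 25 min; less 30 min break → 6 h 55 min
Mon reg 9 h 52 min / OT 0 h 0 min; Tue reg 6 h 45 min / OT 0 h 0 min; Wed reg 6 h 55 min / OT 0 h 0 min.
Totals: regular 23 h 32 min, overtime 0 h 0 min.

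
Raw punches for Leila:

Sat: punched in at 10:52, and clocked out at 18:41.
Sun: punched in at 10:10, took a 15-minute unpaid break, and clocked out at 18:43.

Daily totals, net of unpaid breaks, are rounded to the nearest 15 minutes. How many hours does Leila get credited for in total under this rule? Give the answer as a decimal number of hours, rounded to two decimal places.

16.00 hours

Sat: 10:52–18:41 = 7 h 49 min → rounds to 7 h 45 min
Sun: 10:10–18:43 = 8 h 33 min − 15 min = 8 h 18 min → rounds to 8 h 15 min
Total credited: 16 h 0 min.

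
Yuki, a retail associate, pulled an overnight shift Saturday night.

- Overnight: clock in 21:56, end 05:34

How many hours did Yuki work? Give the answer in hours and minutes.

7 h 38 min

Overnight: 21:56 → midnight = 2 h 4 min; midnight → 05:34 = 5 h 34 min; span 7 h 38 min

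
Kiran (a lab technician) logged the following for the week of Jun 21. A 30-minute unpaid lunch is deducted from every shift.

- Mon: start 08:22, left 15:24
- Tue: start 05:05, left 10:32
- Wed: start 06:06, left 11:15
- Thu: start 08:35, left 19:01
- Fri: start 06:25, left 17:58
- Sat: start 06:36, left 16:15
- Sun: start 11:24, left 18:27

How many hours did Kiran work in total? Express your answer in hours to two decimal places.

Mon: 08:22–15:24 = 7 h 2 min; less 30 min break → 6 h 32 min
Tue: 05:05–10:32 = 5 h 27 min; less 30 min break → 4 h 57 min
Wed: 06:06–11:15 = 5 h 9 min; less 30 min break → 4 h 39 min
Thu: 08:35–19:01 = 10 h 26 min; less 30 min break → 9 h 56 min
Fri: 06:25–17:58 = 11 h 33 min; less 30 min break → 11 h 3 min
Sat: 06:36–16:15 = 9 h 39 min; less 30 min break → 9 h 9 min
Sun: 11:24–18:27 = 7 h 3 min; less 30 min break → 6 h 33 min
Total: 6 h 32 min + 4 h 57 min + 4 h 39 min + 9 h 56 min + 11 h 3 min + 9 h 9 min + 6 h 33 min = 52 h 49 min.

52.82 hours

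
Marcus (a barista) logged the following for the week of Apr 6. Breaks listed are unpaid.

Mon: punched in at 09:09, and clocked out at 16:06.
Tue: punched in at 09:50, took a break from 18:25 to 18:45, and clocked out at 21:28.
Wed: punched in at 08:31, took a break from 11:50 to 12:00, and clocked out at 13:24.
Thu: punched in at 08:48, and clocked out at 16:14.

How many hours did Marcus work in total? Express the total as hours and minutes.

Mon: 09:09–16:06 = 6 h 57 min
Tue: 09:50–21:28 = 11 h 38 min; less 20 min break → 11 h 18 min
Wed: 08:31–13:24 = 4 h 53 min; less 10 min break → 4 h 43 min
Thu: 08:48–16:14 = 7 h 26 min
Total: 6 h 57 min + 11 h 18 min + 4 h 43 min + 7 h 26 min = 30 h 24 min.

30 h 24 min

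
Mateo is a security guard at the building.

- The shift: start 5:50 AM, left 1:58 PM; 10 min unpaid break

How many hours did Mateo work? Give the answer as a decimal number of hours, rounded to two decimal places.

7.97 hours

The shift: 5:50 AM–1:58 PM = 8 h 8 min; less 10 min break → 7 h 58 min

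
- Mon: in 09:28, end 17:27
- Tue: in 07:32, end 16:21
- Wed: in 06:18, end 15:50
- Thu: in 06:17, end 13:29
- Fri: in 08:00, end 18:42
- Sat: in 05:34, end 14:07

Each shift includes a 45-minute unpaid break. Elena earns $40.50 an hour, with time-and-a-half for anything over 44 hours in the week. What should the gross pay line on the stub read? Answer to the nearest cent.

$2042.21

Mon: 09:28–17:27 = 7 h 59 min; less 45 min break → 7 h 14 min
Tue: 07:32–16:21 = 8 h 49 min; less 45 min break → 8 h 4 min
Wed: 06:18–15:50 = 9 h 32 min; less 45 min break → 8 h 47 min
Thu: 06:17–13:29 = 7 h 12 min; less 45 min break → 6 h 27 min
Fri: 08:00–18:42 = 10 h 42 min; less 45 min break → 9 h 57 min
Sat: 05:34–14:07 = 8 h 33 min; less 45 min break → 7 h 48 min
Total worked: 48 h 17 min = 2897 min.
Regular 44 h 0 min = 2640 min at $40.50/h; overtime 4 h 17 min = 257 min at $60.75/h.
Pay = (2640 × $40.50 + 257 × $60.75) ÷ 60 = $2042.21.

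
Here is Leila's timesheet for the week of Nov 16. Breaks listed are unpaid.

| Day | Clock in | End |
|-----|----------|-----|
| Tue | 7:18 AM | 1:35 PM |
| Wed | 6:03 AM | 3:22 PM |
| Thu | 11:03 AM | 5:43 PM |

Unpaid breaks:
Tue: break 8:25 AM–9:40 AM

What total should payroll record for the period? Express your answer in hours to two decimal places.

21.02 hours

Tue: 7:18 AM–1:35 PM = 6 h 17 min; less 75 min break → 5 h 2 min
Wed: 6:03 AM–3:22 PM = 9 h 19 min
Thu: 11:03 AM–5:43 PM = 6 h 40 min
Total: 5 h 2 min + 9 h 19 min + 6 h 40 min = 21 h 1 min.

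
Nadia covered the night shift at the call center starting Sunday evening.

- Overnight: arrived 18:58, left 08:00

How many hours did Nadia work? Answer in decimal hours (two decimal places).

Overnight: 18:58 → midnight = 5 h 2 min; midnight → 08:00 = 8 h 0 min; span 13 h 2 min

13.03 hours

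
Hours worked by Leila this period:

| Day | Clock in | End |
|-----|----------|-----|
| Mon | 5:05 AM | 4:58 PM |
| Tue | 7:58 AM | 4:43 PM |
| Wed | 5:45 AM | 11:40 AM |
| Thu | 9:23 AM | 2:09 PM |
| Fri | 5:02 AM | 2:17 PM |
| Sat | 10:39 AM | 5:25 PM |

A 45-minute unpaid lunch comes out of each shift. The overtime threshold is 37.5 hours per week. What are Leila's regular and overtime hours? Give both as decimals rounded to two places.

Regular 37.50 hours, overtime 5.33 hours

Mon: 5:05 AM–4:58 PM = 11 h 53 min; less 45 min break → 11 h 8 min
Tue: 7:58 AM–4:43 PM = 8 h 45 min; less 45 min break → 8 h 0 min
Wed: 5:45 AM–11:40 AM = 5 h 55 min; less 45 min break → 5 h 10 min
Thu: 9:23 AM–2:09 PM = 4 h 46 min; less 45 min break → 4 h 1 min
Fri: 5:02 AM–2:17 PM = 9 h 15 min; less 45 min break → 8 h 30 min
Sat: 10:39 AM–5:25 PM = 6 h 46 min; less 45 min break → 6 h 1 min
Total worked: 42 h 50 min = 42.83 h.
Threshold 37.5 h → overtime 5 h 20 min, regular 37 h 30 min.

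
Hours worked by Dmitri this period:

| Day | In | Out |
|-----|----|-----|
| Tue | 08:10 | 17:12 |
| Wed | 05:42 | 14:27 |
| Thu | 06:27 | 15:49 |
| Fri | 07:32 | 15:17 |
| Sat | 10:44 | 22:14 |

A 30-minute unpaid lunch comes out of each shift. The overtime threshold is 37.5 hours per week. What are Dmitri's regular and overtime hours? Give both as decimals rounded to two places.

Tue: 08:10–17:12 = 9 h 2 min; less 30 min break → 8 h 32 min
Wed: 05:42–14:27 = 8 h 45 min; less 30 min break → 8 h 15 min
Thu: 06:27–15:49 = 9 h 22 min; less 30 min break → 8 h 52 min
Fri: 07:32–15:17 = 7 h 45 min; less 30 min break → 7 h 15 min
Sat: 10:44–22:14 = 11 h 30 min; less 30 min break → 11 h 0 min
Total worked: 43 h 54 min = 43.90 h.
Threshold 37.5 h → overtime 6 h 24 min, regular 37 h 30 min.

Regular 37.50 hours, overtime 6.40 hours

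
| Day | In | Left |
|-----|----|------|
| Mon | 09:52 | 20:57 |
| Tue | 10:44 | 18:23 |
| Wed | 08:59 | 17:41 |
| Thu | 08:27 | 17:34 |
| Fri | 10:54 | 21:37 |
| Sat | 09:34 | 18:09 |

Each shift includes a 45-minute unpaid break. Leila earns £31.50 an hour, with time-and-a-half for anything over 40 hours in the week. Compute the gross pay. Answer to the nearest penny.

Mon: 09:52–20:57 = 11 h 5 min; less 45 min break → 10 h 20 min
Tue: 10:44–18:23 = 7 h 39 min; less 45 min break → 6 h 54 min
Wed: 08:59–17:41 = 8 h 42 min; less 45 min break → 7 h 57 min
Thu: 08:27–17:34 = 9 h 7 min; less 45 min break → 8 h 22 min
Fri: 10:54–21:37 = 10 h 43 min; less 45 min break → 9 h 58 min
Sat: 09:34–18:09 = 8 h 35 min; less 45 min break → 7 h 50 min
Total worked: 51 h 21 min = 3081 min.
Regular 40 h 0 min = 2400 min at £31.50/h; overtime 11 h 21 min = 681 min at £47.25/h.
Pay = (2400 × £31.50 + 681 × £47.25) ÷ 60 = £1796.29.

£1796.29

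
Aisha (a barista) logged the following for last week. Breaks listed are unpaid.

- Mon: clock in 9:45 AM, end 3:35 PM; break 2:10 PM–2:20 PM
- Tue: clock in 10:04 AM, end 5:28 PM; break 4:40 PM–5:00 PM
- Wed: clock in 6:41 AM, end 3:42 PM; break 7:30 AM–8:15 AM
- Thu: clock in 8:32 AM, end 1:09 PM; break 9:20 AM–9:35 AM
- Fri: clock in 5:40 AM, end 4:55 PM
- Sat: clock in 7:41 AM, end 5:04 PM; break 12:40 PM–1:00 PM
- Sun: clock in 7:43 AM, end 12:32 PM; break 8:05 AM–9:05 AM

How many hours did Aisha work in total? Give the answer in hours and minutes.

Mon: 9:45 AM–3:35 PM = 5 h 50 min; less 10 min break → 5 h 40 min
Tue: 10:04 AM–5:28 PM = 7 h 24 min; less 20 min break → 7 h 4 min
Wed: 6:41 AM–3:42 PM = 9 h 1 min; less 45 min break → 8 h 16 min
Thu: 8:32 AM–1:09 PM = 4 h 37 min; less 15 min break → 4 h 22 min
Fri: 5:40 AM–4:55 PM = 11 h 15 min
Sat: 7:41 AM–5:04 PM = 9 h 23 min; less 20 min break → 9 h 3 min
Sun: 7:43 AM–12:32 PM = 4 h 49 min; less 60 min break → 3 h 49 min
Total: 5 h 40 min + 7 h 4 min + 8 h 16 min + 4 h 22 min + 11 h 15 min + 9 h 3 min + 3 h 49 min = 49 h 29 min.

49 h 29 min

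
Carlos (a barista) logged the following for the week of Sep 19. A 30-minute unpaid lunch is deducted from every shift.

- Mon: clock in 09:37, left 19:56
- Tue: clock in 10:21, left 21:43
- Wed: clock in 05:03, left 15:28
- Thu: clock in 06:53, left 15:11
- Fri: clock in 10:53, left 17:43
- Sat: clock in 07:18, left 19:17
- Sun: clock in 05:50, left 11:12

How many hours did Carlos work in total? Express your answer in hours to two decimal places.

Mon: 09:37–19:56 = 10 h 19 min; less 30 min break → 9 h 49 min
Tue: 10:21–21:43 = 11 h 22 min; less 30 min break → 10 h 52 min
Wed: 05:03–15:28 = 10 h 25 min; less 30 min break → 9 h 55 min
Thu: 06:53–15:11 = 8 h 18 min; less 30 min break → 7 h 48 min
Fri: 10:53–17:43 = 6 h 50 min; less 30 min break → 6 h 20 min
Sat: 07:18–19:17 = 11 h 59 min; less 30 min break → 11 h 29 min
Sun: 05:50–11:12 = 5 h 22 min; less 30 min break → 4 h 52 min
Total: 9 h 49 min + 10 h 52 min + 9 h 55 min + 7 h 48 min + 6 h 20 min + 11 h 29 min + 4 h 52 min = 61 h 5 min.

61.08 hours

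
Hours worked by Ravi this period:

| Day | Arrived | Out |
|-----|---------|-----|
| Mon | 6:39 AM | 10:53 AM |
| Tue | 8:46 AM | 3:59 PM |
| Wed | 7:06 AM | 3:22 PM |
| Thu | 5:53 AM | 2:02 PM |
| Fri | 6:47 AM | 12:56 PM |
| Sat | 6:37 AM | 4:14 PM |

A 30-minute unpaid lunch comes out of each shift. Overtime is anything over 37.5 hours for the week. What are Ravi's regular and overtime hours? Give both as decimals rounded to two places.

Mon: 6:39 AM–10:53 AM = 4 h 14 min; less 30 min break → 3 h 44 min
Tue: 8:46 AM–3:59 PM = 7 h 13 min; less 30 min break → 6 h 43 min
Wed: 7:06 AM–3:22 PM = 8 h 16 min; less 30 min break → 7 h 46 min
Thu: 5:53 AM–2:02 PM = 8 h 9 min; less 30 min break → 7 h 39 min
Fri: 6:47 AM–12:56 PM = 6 h 9 min; less 30 min break → 5 h 39 min
Sat: 6:37 AM–4:14 PM = 9 h 37 min; less 30 min break → 9 h 7 min
Total worked: 40 h 38 min = 40.63 h.
Threshold 37.5 h → overtime 3 h 8 min, regular 37 h 30 min.

Regular 37.50 hours, overtime 3.13 hours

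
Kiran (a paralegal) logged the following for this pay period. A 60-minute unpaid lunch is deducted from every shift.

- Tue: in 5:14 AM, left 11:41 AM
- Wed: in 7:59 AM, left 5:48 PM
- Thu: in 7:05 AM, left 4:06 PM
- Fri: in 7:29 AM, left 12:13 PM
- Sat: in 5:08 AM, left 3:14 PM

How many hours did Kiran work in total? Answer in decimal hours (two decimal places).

35.12 hours

Tue: 5:14 AM–11:41 AM = 6 h 27 min; less 60 min break → 5 h 27 min
Wed: 7:59 AM–5:48 PM = 9 h 49 min; less 60 min break → 8 h 49 min
Thu: 7:05 AM–4:06 PM = 9 h 1 min; less 60 min break → 8 h 1 min
Fri: 7:29 AM–12:13 PM = 4 h 44 min; less 60 min break → 3 h 44 min
Sat: 5:08 AM–3:14 PM = 10 h 6 min; less 60 min break → 9 h 6 min
Total: 5 h 27 min + 8 h 49 min + 8 h 1 min + 3 h 44 min + 9 h 6 min = 35 h 7 min.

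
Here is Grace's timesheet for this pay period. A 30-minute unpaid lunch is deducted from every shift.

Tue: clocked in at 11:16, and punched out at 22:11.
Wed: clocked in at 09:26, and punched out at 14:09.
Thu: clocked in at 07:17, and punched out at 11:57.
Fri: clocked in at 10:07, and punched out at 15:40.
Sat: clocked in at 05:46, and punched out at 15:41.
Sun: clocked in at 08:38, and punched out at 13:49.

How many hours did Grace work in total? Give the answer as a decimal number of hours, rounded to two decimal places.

37.95 hours

Tue: 11:16–22:11 = 10 h 55 min; less 30 min break → 10 h 25 min
Wed: 09:26–14:09 = 4 h 43 min; less 30 min break → 4 h 13 min
Thu: 07:17–11:57 = 4 h 40 min; less 30 min break → 4 h 10 min
Fri: 10:07–15:40 = 5 h 33 min; less 30 min break → 5 h 3 min
Sat: 05:46–15:41 = 9 h 55 min; less 30 min break → 9 h 25 min
Sun: 08:38–13:49 = 5 h 11 min; less 30 min break → 4 h 41 min
Total: 10 h 25 min + 4 h 13 min + 4 h 10 min + 5 h 3 min + 9 h 25 min + 4 h 41 min = 37 h 57 min.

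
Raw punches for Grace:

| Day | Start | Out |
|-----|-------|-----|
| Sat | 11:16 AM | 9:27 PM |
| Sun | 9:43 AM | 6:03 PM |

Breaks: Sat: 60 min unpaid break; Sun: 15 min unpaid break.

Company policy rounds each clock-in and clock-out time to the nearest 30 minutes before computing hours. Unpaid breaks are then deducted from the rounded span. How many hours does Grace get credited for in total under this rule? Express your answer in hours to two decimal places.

Sat: in 11:16 AM→11:30 AM, out 9:27 PM→9:30 PM; 10 h 0 min − 60 min = 9 h 0 min
Sun: in 9:43 AM→9:30 AM, out 6:03 PM→6:00 PM; 8 h 30 min − 15 min = 8 h 15 min
Total credited: 17 h 15 min.

17.25 hours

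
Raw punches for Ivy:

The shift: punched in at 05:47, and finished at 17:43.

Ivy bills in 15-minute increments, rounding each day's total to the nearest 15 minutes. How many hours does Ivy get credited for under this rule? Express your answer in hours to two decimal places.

12.00 hours

The shift: 05:47–17:43 = 11 h 56 min → rounds to 12 h 0 min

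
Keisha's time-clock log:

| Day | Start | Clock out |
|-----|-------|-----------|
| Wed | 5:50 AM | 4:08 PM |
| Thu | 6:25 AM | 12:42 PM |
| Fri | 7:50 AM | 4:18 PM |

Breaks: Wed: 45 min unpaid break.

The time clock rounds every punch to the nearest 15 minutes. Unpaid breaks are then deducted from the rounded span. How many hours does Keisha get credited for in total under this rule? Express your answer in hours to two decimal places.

24.50 hours

Wed: in 5:50 AM→5:45 AM, out 4:08 PM→4:15 PM; 10 h 30 min − 45 min = 9 h 45 min
Thu: in 6:25 AM→6:30 AM, out 12:42 PM→12:45 PM; 6 h 15 min
Fri: in 7:50 AM→7:45 AM, out 4:18 PM→4:15 PM; 8 h 30 min
Total credited: 24 h 30 min.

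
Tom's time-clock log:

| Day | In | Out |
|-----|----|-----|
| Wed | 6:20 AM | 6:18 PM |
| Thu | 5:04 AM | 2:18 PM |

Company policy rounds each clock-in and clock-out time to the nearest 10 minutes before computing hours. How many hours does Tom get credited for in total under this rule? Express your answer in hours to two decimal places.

Wed: in 6:20 AM→6:20 AM, out 6:18 PM→6:20 PM; 12 h 0 min
Thu: in 5:04 AM→5:00 AM, out 2:18 PM→2:20 PM; 9 h 20 min
Total credited: 21 h 20 min.

21.33 hours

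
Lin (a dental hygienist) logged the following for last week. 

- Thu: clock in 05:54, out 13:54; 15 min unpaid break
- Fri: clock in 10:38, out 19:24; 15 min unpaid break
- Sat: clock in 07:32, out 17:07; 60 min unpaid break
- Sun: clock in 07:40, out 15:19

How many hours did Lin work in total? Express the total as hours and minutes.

32 h 30 min

Thu: 05:54–13:54 = 8 h 0 min; less 15 min break → 7 h 45 min
Fri: 10:38–19:24 = 8 h 46 min; less 15 min break → 8 h 31 min
Sat: 07:32–17:07 = 9 h 35 min; less 60 min break → 8 h 35 min
Sun: 07:40–15:19 = 7 h 39 min
Total: 7 h 45 min + 8 h 31 min + 8 h 35 min + 7 h 39 min = 32 h 30 min.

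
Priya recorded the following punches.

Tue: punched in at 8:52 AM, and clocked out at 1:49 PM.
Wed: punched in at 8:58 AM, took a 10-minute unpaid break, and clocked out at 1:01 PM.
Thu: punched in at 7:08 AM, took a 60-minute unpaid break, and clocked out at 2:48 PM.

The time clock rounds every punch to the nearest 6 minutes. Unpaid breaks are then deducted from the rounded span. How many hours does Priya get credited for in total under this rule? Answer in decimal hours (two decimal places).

15.43 hours

Tue: in 8:52 AM→8:54 AM, out 1:49 PM→1:48 PM; 4 h 54 min
Wed: in 8:58 AM→9:00 AM, out 1:01 PM→1:00 PM; 4 h 0 min − 10 min = 3 h 50 min
Thu: in 7:08 AM→7:06 AM, out 2:48 PM→2:48 PM; 7 h 42 min − 60 min = 6 h 42 min
Total credited: 15 h 26 min.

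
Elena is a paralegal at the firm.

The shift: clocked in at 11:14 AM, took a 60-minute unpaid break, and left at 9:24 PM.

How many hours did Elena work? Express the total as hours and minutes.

The shift: 11:14 AM–9:24 PM = 10 h 10 min; less 60 min break → 9 h 10 min

9 h 10 min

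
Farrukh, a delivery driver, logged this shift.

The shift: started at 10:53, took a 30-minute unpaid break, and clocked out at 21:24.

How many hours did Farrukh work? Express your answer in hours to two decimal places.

10.02 hours

The shift: 10:53–21:24 = 10 h 31 min; less 30 min break → 10 h 1 min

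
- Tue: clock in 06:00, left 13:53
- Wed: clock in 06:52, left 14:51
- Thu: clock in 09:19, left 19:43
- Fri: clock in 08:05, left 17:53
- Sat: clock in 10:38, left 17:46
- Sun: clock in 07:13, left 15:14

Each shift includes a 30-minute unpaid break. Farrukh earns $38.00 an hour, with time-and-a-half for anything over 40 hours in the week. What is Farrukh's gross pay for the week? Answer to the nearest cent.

Tue: 06:00–13:53 = 7 h 53 min; less 30 min break → 7 h 23 min
Wed: 06:52–14:51 = 7 h 59 min; less 30 min break → 7 h 29 min
Thu: 09:19–19:43 = 10 h 24 min; less 30 min break → 9 h 54 min
Fri: 08:05–17:53 = 9 h 48 min; less 30 min break → 9 h 18 min
Sat: 10:38–17:46 = 7 h 8 min; less 30 min break → 6 h 38 min
Sun: 07:13–15:14 = 8 h 1 min; less 30 min break → 7 h 31 min
Total worked: 48 h 13 min = 2893 min.
Regular 40 h 0 min = 2400 min at $38.00/h; overtime 8 h 13 min = 493 min at $57.00/h.
Pay = (2400 × $38.00 + 493 × $57.00) ÷ 60 = $1988.35.

$1988.35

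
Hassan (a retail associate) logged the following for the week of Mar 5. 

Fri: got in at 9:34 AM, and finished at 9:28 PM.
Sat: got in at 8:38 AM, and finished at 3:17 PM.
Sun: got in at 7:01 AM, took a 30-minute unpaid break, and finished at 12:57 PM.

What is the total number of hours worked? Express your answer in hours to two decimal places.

23.98 hours

Fri: 9:34 AM–9:28 PM = 11 h 54 min
Sat: 8:38 AM–3:17 PM = 6 h 39 min
Sun: 7:01 AM–12:57 PM = 5 h 56 min; less 30 min break → 5 h 26 min
Total: 11 h 54 min + 6 h 39 min + 5 h 26 min = 23 h 59 min.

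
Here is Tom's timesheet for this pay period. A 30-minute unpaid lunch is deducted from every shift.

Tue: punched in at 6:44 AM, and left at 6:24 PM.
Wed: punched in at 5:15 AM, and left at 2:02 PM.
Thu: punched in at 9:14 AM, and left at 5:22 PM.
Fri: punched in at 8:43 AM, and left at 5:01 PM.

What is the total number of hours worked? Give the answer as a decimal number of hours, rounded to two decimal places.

Tue: 6:44 AM–6:24 PM = 11 h 40 min; less 30 min break → 11 h 10 min
Wed: 5:15 AM–2:02 PM = 8 h 47 min; less 30 min break → 8 h 17 min
Thu: 9:14 AM–5:22 PM = 8 h 8 min; less 30 min break → 7 h 38 min
Fri: 8:43 AM–5:01 PM = 8 h 18 min; less 30 min break → 7 h 48 min
Total: 11 h 10 min + 8 h 17 min + 7 h 38 min + 7 h 48 min = 34 h 53 min.

34.88 hours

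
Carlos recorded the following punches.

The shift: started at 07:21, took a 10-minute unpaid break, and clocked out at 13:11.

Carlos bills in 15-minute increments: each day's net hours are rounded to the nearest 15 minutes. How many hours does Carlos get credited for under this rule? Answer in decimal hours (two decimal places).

The shift: 07:21–13:11 = 5 h 50 min − 10 min = 5 h 40 min → rounds to 5 h 45 min

5.75 hours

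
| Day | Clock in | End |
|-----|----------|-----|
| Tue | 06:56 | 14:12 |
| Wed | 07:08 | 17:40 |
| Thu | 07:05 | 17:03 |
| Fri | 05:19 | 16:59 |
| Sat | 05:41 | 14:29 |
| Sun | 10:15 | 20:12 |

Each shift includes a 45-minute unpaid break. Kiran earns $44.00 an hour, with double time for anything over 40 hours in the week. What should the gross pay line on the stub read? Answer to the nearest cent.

Tue: 06:56–14:12 = 7 h 16 min; less 45 min break → 6 h 31 min
Wed: 07:08–17:40 = 10 h 32 min; less 45 min break → 9 h 47 min
Thu: 07:05–17:03 = 9 h 58 min; less 45 min break → 9 h 13 min
Fri: 05:19–16:59 = 11 h 40 min; less 45 min break → 10 h 55 min
Sat: 05:41–14:29 = 8 h 48 min; less 45 min break → 8 h 3 min
Sun: 10:15–20:12 = 9 h 57 min; less 45 min break → 9 h 12 min
Total worked: 53 h 41 min = 3221 min.
Regular 40 h 0 min = 2400 min at $44.00/h; overtime 13 h 41 min = 821 min at $88.00/h.
Pay = (2400 × $44.00 + 821 × $88.00) ÷ 60 = $2964.13.

$2964.13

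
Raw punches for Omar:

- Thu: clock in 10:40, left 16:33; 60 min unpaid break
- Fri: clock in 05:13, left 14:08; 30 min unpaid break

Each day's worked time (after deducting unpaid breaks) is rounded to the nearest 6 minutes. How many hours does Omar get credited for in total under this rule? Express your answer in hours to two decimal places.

13.30 hours

Thu: 10:40–16:33 = 5 h 53 min − 60 min = 4 h 53 min → rounds to 4 h 54 min
Fri: 05:13–14:08 = 8 h 55 min − 30 min = 8 h 25 min → rounds to 8 h 24 min
Total credited: 13 h 18 min.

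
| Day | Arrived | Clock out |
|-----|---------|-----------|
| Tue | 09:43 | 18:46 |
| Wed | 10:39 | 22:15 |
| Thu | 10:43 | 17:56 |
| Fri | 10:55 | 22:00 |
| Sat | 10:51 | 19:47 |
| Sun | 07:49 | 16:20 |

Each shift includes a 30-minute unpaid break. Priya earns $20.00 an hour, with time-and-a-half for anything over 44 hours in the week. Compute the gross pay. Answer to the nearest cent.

Tue: 09:43–18:46 = 9 h 3 min; less 30 min break → 8 h 33 min
Wed: 10:39–22:15 = 11 h 36 min; less 30 min break → 11 h 6 min
Thu: 10:43–17:56 = 7 h 13 min; less 30 min break → 6 h 43 min
Fri: 10:55–22:00 = 11 h 5 min; less 30 min break → 10 h 35 min
Sat: 10:51–19:47 = 8 h 56 min; less 30 min break → 8 h 26 min
Sun: 07:49–16:20 = 8 h 31 min; less 30 min break → 8 h 1 min
Total worked: 53 h 24 min = 3204 min.
Regular 44 h 0 min = 2640 min at $20.00/h; overtime 9 h 24 min = 564 min at $30.00/h.
Pay = (2640 × $20.00 + 564 × $30.00) ÷ 60 = $1162.00.

$1162.00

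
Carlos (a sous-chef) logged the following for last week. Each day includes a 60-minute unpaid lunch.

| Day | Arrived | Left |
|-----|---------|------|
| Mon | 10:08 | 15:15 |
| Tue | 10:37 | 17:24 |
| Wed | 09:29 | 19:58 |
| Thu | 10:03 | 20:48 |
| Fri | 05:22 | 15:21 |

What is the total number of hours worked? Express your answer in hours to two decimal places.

Mon: 10:08–15:15 = 5 h 7 min; less 60 min break → 4 h 7 min
Tue: 10:37–17:24 = 6 h 47 min; less 60 min break → 5 h 47 min
Wed: 09:29–19:58 = 10 h 29 min; less 60 min break → 9 h 29 min
Thu: 10:03–20:48 = 10 h 45 min; less 60 min break → 9 h 45 min
Fri: 05:22–15:21 = 9 h 59 min; less 60 min break → 8 h 59 min
Total: 4 h 7 min + 5 h 47 min + 9 h 29 min + 9 h 45 min + 8 h 59 min = 38 h 7 min.

38.12 hours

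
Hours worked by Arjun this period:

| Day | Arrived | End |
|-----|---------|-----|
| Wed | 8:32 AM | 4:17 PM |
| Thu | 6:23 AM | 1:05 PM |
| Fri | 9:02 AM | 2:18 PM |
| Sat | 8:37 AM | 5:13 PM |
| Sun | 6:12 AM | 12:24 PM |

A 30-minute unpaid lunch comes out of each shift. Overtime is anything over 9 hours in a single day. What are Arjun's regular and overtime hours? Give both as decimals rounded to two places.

Regular 32.02 hours, overtime 0.00 hours

Wed: 8:32 AM–4:17 PM = 7 h 45 min; less 30 min break → 7 h 15 min
Thu: 6:23 AM–1:05 PM = 6 h 42 min; less 30 min break → 6 h 12 min
Fri: 9:02 AM–2:18 PM = 5 h 16 min; less 30 min break → 4 h 46 min
Sat: 8:37 AM–5:13 PM = 8 h 36 min; less 30 min break → 8 h 6 min
Sun: 6:12 AM–12:24 PM = 6 h 12 min; less 30 min break → 5 h 42 min
Wed reg 7 h 15 min / OT 0 h 0 min; Thu reg 6 h 12 min / OT 0 h 0 min; Fri reg 4 h 46 min / OT 0 h 0 min; Sat reg 8 h 6 min / OT 0 h 0 min; Sun reg 5 h 42 min / OT 0 h 0 min.
Totals: regular 32 h 1 min, overtime 0 h 0 min.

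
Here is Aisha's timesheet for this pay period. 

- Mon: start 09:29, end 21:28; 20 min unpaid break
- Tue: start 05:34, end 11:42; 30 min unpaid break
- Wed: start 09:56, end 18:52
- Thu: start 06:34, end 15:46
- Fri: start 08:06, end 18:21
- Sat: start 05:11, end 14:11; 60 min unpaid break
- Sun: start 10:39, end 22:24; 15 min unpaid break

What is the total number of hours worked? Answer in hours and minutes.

65 h 10 min

Mon: 09:29–21:28 = 11 h 59 min; less 20 min break → 11 h 39 min
Tue: 05:34–11:42 = 6 h 8 min; less 30 min break → 5 h 38 min
Wed: 09:56–18:52 = 8 h 56 min
Thu: 06:34–15:46 = 9 h 12 min
Fri: 08:06–18:21 = 10 h 15 min
Sat: 05:11–14:11 = 9 h 0 min; less 60 min break → 8 h 0 min
Sun: 10:39–22:24 = 11 h 45 min; less 15 min break → 11 h 30 min
Total: 11 h 39 min + 5 h 38 min + 8 h 56 min + 9 h 12 min + 10 h 15 min + 8 h 0 min + 11 h 30 min = 65 h 10 min.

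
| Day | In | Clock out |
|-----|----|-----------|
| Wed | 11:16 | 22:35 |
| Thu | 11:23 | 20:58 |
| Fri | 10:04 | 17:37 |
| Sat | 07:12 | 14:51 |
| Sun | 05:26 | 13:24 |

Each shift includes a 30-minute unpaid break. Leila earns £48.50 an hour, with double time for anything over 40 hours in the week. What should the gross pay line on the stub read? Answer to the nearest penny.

Wed: 11:16–22:35 = 11 h 19 min; less 30 min break → 10 h 49 min
Thu: 11:23–20:58 = 9 h 35 min; less 30 min break → 9 h 5 min
Fri: 10:04–17:37 = 7 h 33 min; less 30 min break → 7 h 3 min
Sat: 07:12–14:51 = 7 h 39 min; less 30 min break → 7 h 9 min
Sun: 05:26–13:24 = 7 h 58 min; less 30 min break → 7 h 28 min
Total worked: 41 h 34 min = 2494 min.
Regular 40 h 0 min = 2400 min at £48.50/h; overtime 1 h 34 min = 94 min at £97.00/h.
Pay = (2400 × £48.50 + 94 × £97.00) ÷ 60 = £2091.97.

£2091.97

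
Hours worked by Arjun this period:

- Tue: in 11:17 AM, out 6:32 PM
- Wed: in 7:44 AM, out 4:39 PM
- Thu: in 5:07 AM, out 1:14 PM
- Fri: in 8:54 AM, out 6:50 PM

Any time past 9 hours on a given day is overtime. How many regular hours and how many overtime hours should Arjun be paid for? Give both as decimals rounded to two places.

Regular 33.28 hours, overtime 0.93 hours

Tue: 11:17 AM–6:32 PM = 7 h 15 min
Wed: 7:44 AM–4:39 PM = 8 h 55 min
Thu: 5:07 AM–1:14 PM = 8 h 7 min
Fri: 8:54 AM–6:50 PM = 9 h 56 min
Tue reg 7 h 15 min / OT 0 h 0 min; Wed reg 8 h 55 min / OT 0 h 0 min; Thu reg 8 h 7 min / OT 0 h 0 min; Fri reg 9 h 0 min / OT 0 h 56 min.
Totals: regular 33 h 17 min, overtime 0 h 56 min.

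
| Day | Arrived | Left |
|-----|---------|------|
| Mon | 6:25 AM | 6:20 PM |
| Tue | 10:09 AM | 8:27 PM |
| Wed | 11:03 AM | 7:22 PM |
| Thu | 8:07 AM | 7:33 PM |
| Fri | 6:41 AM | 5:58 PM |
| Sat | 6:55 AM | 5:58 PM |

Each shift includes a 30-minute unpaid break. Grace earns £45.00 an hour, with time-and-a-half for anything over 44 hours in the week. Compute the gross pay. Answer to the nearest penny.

£3147.75

Mon: 6:25 AM–6:20 PM = 11 h 55 min; less 30 min break → 11 h 25 min
Tue: 10:09 AM–8:27 PM = 10 h 18 min; less 30 min break → 9 h 48 min
Wed: 11:03 AM–7:22 PM = 8 h 19 min; less 30 min break → 7 h 49 min
Thu: 8:07 AM–7:33 PM = 11 h 26 min; less 30 min break → 10 h 56 min
Fri: 6:41 AM–5:58 PM = 11 h 17 min; less 30 min break → 10 h 47 min
Sat: 6:55 AM–5:58 PM = 11 h 3 min; less 30 min break → 10 h 33 min
Total worked: 61 h 18 min = 3678 min.
Regular 44 h 0 min = 2640 min at £45.00/h; overtime 17 h 18 min = 1038 min at £67.50/h.
Pay = (2640 × £45.00 + 1038 × £67.50) ÷ 60 = £3147.75.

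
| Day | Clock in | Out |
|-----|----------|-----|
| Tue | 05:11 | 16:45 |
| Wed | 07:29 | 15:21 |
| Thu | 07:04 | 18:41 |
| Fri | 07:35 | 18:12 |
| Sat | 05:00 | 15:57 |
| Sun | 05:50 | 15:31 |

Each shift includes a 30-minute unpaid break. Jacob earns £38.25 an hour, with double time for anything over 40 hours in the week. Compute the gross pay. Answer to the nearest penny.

Tue: 05:11–16:45 = 11 h 34 min; less 30 min break → 11 h 4 min
Wed: 07:29–15:21 = 7 h 52 min; less 30 min break → 7 h 22 min
Thu: 07:04–18:41 = 11 h 37 min; less 30 min break → 11 h 7 min
Fri: 07:35–18:12 = 10 h 37 min; less 30 min break → 10 h 7 min
Sat: 05:00–15:57 = 10 h 57 min; less 30 min break → 10 h 27 min
Sun: 05:50–15:31 = 9 h 41 min; less 30 min break → 9 h 11 min
Total worked: 59 h 18 min = 3558 min.
Regular 40 h 0 min = 2400 min at £38.25/h; overtime 19 h 18 min = 1158 min at £76.50/h.
Pay = (2400 × £38.25 + 1158 × £76.50) ÷ 60 = £3006.45.

£3006.45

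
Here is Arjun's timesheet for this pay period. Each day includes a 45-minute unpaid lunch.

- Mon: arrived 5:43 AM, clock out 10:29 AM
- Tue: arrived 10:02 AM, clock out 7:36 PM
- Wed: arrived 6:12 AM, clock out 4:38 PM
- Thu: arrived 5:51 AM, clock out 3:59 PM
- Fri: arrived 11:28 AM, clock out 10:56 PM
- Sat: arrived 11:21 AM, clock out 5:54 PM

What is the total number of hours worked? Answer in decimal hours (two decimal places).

48.42 hours

Mon: 5:43 AM–10:29 AM = 4 h 46 min; less 45 min break → 4 h 1 min
Tue: 10:02 AM–7:36 PM = 9 h 34 min; less 45 min break → 8 h 49 min
Wed: 6:12 AM–4:38 PM = 10 h 26 min; less 45 min break → 9 h 41 min
Thu: 5:51 AM–3:59 PM = 10 h 8 min; less 45 min break → 9 h 23 min
Fri: 11:28 AM–10:56 PM = 11 h 28 min; less 45 min break → 10 h 43 min
Sat: 11:21 AM–5:54 PM = 6 h 33 min; less 45 min break → 5 h 48 min
Total: 4 h 1 min + 8 h 49 min + 9 h 41 min + 9 h 23 min + 10 h 43 min + 5 h 48 min = 48 h 25 min.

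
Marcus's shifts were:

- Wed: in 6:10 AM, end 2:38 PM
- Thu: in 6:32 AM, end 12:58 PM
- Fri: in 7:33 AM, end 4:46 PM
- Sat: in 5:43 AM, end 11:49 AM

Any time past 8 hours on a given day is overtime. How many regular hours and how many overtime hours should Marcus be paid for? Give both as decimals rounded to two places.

Wed: 6:10 AM–2:38 PM = 8 h 28 min
Thu: 6:32 AM–12:58 PM = 6 h 26 min
Fri: 7:33 AM–4:46 PM = 9 h 13 min
Sat: 5:43 AM–11:49 AM = 6 h 6 min
Wed reg 8 h 0 min / OT 0 h 28 min; Thu reg 6 h 26 min / OT 0 h 0 min; Fri reg 8 h 0 min / OT 1 h 13 min; Sat reg 6 h 6 min / OT 0 h 0 min.
Totals: regular 28 h 32 min, overtime 1 h 41 min.

Regular 28.53 hours, overtime 1.68 hours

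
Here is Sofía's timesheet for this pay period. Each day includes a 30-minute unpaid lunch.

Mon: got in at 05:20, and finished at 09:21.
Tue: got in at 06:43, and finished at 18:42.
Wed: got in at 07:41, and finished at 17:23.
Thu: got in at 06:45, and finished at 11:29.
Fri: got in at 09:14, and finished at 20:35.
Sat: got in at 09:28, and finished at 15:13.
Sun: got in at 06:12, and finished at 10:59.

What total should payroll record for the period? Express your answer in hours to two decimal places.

Mon: 05:20–09:21 = 4 h 1 min; less 30 min break → 3 h 31 min
Tue: 06:43–18:42 = 11 h 59 min; less 30 min break → 11 h 29 min
Wed: 07:41–17:23 = 9 h 42 min; less 30 min break → 9 h 12 min
Thu: 06:45–11:29 = 4 h 44 min; less 30 min break → 4 h 14 min
Fri: 09:14–20:35 = 11 h 21 min; less 30 min break → 10 h 51 min
Sat: 09:28–15:13 = 5 h 45 min; less 30 min break → 5 h 15 min
Sun: 06:12–10:59 = 4 h 47 min; less 30 min break → 4 h 17 min
Total: 3 h 31 min + 11 h 29 min + 9 h 12 min + 4 h 14 min + 10 h 51 min + 5 h 15 min + 4 h 17 min = 48 h 49 min.

48.82 hours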